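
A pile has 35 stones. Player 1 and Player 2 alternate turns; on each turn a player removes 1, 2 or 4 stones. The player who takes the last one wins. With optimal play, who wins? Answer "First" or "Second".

Compute winning (W) and losing (L) positions by backward induction:
i:   0  1  2  3  4  5  6  7  8  9 10 11 12 13 14 15 16 17 18 19 20 21 22 23 24 25 26 27 28 29 30 31 32 33 34 35
     L  W  W  L  W  W  L  W  W  L  W  W  L  W  W  L  W  W  L  W  W  L  W  W  L  W  W  L  W  W  L  W  W  L  W  W
Position 35 is W, so the first player wins.

First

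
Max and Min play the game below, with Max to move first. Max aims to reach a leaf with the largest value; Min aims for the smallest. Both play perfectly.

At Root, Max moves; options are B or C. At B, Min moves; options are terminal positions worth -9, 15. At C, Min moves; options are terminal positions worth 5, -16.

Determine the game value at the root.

-9

B (Min): min(-9, 15) = -9
C (Min): min(5, -16) = -16
Root (Max): max(-9, -16) = -9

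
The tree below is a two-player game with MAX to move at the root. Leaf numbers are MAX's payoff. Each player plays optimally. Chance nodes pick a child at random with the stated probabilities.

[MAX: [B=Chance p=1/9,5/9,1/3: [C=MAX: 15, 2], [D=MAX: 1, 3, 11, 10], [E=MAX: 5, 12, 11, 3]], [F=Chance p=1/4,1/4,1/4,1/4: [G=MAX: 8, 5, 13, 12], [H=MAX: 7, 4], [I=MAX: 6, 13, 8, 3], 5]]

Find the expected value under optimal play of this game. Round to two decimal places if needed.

C (MAX): max(15, 2) = 15
D (MAX): max(1, 3, 11, 10) = 11
E (MAX): max(5, 12, 11, 3) = 12
B (Chance): 1/9·15 + 5/9·11 + 1/3·12 = 11.78
G (MAX): max(8, 5, 13, 12) = 13
H (MAX): max(7, 4) = 7
I (MAX): max(6, 13, 8, 3) = 13
F (Chance): 1/4·13 + 1/4·7 + 1/4·13 + 1/4·5 = 9.5
Root (MAX): max(11.78, 9.5) = 11.78

11.78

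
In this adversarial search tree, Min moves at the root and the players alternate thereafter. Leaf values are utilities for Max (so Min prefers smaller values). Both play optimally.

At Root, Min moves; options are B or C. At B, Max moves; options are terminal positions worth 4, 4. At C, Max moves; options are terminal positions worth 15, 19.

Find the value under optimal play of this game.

4

B (Max): max(4, 4) = 4
C (Max): max(15, 19) = 19
Root (Min): min(4, 19) = 4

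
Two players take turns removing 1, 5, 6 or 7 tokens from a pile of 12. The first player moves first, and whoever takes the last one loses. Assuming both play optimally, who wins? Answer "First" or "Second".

i:   0  1  2  3  4  5  6  7  8  9 10 11 12
     W  L  W  L  W  L  W  W  W  W  W  W  W
Position 12 is W, so the first player wins.

First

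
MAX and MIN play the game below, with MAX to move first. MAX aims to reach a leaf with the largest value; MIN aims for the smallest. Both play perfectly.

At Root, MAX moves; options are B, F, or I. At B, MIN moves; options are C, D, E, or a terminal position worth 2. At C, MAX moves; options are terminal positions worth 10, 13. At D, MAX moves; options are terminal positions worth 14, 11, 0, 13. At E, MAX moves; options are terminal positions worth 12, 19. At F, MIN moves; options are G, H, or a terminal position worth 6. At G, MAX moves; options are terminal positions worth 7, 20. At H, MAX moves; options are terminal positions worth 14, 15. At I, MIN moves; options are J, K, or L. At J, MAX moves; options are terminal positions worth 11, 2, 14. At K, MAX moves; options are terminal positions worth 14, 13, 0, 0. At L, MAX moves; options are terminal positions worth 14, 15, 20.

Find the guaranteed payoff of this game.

C (MAX): max(10, 13) = 13
D (MAX): max(14, 11, 0, 13) = 14
E (MAX): max(12, 19) = 19
B (MIN): min(13, 14, 19, 2) = 2
G (MAX): max(7, 20) = 20
H (MAX): max(14, 15) = 15
F (MIN): min(20, 15, 6) = 6
J (MAX): max(11, 2, 14) = 14
K (MAX): max(14, 13, 0, 0) = 14
L (MAX): max(14, 15, 20) = 20
I (MIN): min(14, 14, 20) = 14
Root (MAX): max(2, 6, 14) = 14

14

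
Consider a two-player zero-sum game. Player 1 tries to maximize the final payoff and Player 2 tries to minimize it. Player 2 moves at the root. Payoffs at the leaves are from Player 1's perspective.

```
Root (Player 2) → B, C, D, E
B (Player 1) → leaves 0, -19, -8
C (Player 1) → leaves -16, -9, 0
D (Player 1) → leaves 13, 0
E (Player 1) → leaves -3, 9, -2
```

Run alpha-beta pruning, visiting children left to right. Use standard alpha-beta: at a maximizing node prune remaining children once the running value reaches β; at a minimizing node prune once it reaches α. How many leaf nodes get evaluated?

9

B [α=-∞,β=+∞]: v=0
C [α=-∞,β=0]: v=0
D [α=-∞,β=0]: v=13 after child 1 ≥ β → β-cutoff, skip 1
E [α=-∞,β=0]: v=9 after child 2 ≥ β → β-cutoff, skip 1
Root [α=-∞,β=+∞]: v=0
Leaves evaluated: 9 of 11.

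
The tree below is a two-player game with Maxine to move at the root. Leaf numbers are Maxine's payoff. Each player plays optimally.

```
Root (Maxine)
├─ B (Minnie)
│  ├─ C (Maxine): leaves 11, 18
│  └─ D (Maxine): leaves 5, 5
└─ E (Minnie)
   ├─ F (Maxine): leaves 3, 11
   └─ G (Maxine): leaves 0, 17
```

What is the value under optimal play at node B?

5

C: max(11, 18) = 18
D: max(5, 5) = 5
B: min(18, 5) = 5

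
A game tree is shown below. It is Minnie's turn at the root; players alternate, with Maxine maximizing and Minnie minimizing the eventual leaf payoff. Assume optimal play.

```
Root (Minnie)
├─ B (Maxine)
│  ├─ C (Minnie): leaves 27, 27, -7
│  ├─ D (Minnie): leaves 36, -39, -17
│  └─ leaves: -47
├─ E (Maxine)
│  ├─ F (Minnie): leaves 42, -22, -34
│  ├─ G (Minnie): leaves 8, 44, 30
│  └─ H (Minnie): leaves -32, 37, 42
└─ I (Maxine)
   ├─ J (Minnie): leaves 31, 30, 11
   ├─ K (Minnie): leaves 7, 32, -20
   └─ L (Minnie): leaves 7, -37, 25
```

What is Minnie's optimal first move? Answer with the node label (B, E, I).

B

C (Minnie): min(27, 27, -7) = -7
D (Minnie): min(36, -39, -17) = -39
B (Maxine): max(-7, -39, -47) = -7
F (Minnie): min(42, -22, -34) = -34
G (Minnie): min(8, 44, 30) = 8
H (Minnie): min(-32, 37, 42) = -32
E (Maxine): max(-34, 8, -32) = 8
J (Minnie): min(31, 30, 11) = 11
K (Minnie): min(7, 32, -20) = -20
L (Minnie): min(7, -37, 25) = -37
I (Maxine): max(11, -20, -37) = 11
Root (Minnie): min(-7, 8, 11) = -7
Minnie picks the child with the lowest value: B (value -7).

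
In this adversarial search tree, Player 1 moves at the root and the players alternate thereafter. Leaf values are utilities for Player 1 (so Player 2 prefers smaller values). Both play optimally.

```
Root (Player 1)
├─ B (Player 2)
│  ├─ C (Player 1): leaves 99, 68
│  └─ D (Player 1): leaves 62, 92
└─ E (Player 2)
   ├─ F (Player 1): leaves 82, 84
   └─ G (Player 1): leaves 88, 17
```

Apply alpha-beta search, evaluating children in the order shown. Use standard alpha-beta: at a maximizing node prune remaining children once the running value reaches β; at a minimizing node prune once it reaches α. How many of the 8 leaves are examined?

C [α=-∞,β=+∞]: v=99
D [α=-∞,β=99]: v=92
B [α=-∞,β=+∞]: v=92
F [α=92,β=+∞]: v=84
E [α=92,β=+∞]: v=84 after child 1 ≤ α → α-cutoff, skip 1
Root [α=-∞,β=+∞]: v=92
Leaves evaluated: 6 of 8.

6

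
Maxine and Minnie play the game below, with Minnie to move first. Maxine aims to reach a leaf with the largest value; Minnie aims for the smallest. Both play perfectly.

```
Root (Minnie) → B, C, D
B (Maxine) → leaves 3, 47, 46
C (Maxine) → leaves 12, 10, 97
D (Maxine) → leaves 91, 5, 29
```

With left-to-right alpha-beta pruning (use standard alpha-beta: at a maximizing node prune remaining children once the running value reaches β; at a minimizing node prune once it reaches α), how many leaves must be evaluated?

7

B [α=-∞,β=+∞]: v=47
C [α=-∞,β=47]: v=97
D [α=-∞,β=47]: v=91 after child 1 ≥ β → β-cutoff, skip 2
Root [α=-∞,β=+∞]: v=47
Leaves evaluated: 7 of 9.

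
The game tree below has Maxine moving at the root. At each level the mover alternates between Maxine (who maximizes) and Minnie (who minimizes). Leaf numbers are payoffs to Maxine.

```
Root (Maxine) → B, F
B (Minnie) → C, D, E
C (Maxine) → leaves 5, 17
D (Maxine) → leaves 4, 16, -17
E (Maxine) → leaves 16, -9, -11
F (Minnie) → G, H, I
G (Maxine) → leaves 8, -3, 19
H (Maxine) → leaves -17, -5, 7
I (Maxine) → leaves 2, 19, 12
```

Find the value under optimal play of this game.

C (Maxine): max(5, 17) = 17
D (Maxine): max(4, 16, -17) = 16
E (Maxine): max(16, -9, -11) = 16
B (Minnie): min(17, 16, 16) = 16
G (Maxine): max(8, -3, 19) = 19
H (Maxine): max(-17, -5, 7) = 7
I (Maxine): max(2, 19, 12) = 19
F (Minnie): min(19, 7, 19) = 7
Root (Maxine): max(16, 7) = 16

16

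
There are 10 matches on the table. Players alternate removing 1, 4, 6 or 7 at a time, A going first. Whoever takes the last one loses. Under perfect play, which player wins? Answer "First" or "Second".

Compute winning (W) and losing (L) positions by backward induction:
i:   0  1  2  3  4  5  6  7  8  9 10
     W  L  W  L  W  W  L  W  W  W  W
Position 10 is W, so the first player wins.

First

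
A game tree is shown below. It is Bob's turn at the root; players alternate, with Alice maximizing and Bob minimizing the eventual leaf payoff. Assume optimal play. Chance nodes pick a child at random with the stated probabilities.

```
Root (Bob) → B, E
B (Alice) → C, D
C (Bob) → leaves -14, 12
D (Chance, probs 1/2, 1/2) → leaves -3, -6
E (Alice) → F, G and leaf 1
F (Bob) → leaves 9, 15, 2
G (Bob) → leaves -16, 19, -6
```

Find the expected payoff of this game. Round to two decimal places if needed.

-4.5

C (Bob): min(-14, 12) = -14
D (Chance): 1/2·-3 + 1/2·-6 = -4.5
B (Alice): max(-14, -4.5) = -4.5
F (Bob): min(9, 15, 2) = 2
G (Bob): min(-16, 19, -6) = -16
E (Alice): max(2, -16, 1) = 2
Root (Bob): min(-4.5, 2) = -4.5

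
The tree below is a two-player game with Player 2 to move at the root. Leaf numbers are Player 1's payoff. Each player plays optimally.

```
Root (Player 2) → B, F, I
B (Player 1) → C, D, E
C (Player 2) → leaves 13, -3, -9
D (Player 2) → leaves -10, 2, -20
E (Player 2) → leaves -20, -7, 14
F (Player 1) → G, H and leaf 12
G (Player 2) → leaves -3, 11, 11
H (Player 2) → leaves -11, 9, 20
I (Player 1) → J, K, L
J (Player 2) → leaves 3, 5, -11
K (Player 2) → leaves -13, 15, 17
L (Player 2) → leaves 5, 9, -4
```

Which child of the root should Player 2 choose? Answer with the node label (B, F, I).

C (Player 2): min(13, -3, -9) = -9
D (Player 2): min(-10, 2, -20) = -20
E (Player 2): min(-20, -7, 14) = -20
B (Player 1): max(-9, -20, -20) = -9
G (Player 2): min(-3, 11, 11) = -3
H (Player 2): min(-11, 9, 20) = -11
F (Player 1): max(-3, -11, 12) = 12
J (Player 2): min(3, 5, -11) = -11
K (Player 2): min(-13, 15, 17) = -13
L (Player 2): min(5, 9, -4) = -4
I (Player 1): max(-11, -13, -4) = -4
Root (Player 2): min(-9, 12, -4) = -9
Player 2 picks the child with the lowest value: B (value -9).

B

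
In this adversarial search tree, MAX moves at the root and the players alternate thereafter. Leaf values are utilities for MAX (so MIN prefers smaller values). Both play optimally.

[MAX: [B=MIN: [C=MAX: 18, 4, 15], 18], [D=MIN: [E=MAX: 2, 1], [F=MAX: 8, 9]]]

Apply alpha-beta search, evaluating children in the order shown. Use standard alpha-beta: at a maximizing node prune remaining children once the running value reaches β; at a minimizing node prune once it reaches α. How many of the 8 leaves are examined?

6

C [α=-∞,β=+∞]: v=18
B [α=-∞,β=+∞]: v=18
E [α=18,β=+∞]: v=2
D [α=18,β=+∞]: v=2 after child 1 ≤ α → α-cutoff, skip 1
Root [α=-∞,β=+∞]: v=18
Leaves evaluated: 6 of 8.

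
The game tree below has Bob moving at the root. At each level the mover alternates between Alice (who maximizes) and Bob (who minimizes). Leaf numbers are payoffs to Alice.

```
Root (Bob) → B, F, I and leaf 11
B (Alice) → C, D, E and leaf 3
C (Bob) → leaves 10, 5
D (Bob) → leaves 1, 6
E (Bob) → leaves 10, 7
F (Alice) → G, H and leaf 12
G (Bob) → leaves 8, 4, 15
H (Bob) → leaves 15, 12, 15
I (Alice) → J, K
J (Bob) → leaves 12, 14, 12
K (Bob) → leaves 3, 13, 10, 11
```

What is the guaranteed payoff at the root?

7

C (Bob): min(10, 5) = 5
D (Bob): min(1, 6) = 1
E (Bob): min(10, 7) = 7
B (Alice): max(5, 1, 7, 3) = 7
G (Bob): min(8, 4, 15) = 4
H (Bob): min(15, 12, 15) = 12
F (Alice): max(4, 12, 12) = 12
J (Bob): min(12, 14, 12) = 12
K (Bob): min(3, 13, 10, 11) = 3
I (Alice): max(12, 3) = 12
Root (Bob): min(7, 12, 12, 11) = 7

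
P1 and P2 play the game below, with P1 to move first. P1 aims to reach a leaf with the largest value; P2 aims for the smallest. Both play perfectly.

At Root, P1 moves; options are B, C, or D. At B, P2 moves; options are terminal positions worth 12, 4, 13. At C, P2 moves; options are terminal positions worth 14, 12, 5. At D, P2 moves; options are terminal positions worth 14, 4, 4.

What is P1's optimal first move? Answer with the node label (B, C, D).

C

B (P2): min(12, 4, 13) = 4
C (P2): min(14, 12, 5) = 5
D (P2): min(14, 4, 4) = 4
Root (P1): max(4, 5, 4) = 5
P1 picks the child with the highest value: C (value 5).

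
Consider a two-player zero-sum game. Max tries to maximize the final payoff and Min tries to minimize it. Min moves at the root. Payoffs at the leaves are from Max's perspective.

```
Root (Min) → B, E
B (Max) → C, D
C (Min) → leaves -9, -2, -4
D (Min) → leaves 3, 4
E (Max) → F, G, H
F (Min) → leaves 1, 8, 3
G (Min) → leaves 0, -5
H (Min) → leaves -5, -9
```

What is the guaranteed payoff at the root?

C (Min): min(-9, -2, -4) = -9
D (Min): min(3, 4) = 3
B (Max): max(-9, 3) = 3
F (Min): min(1, 8, 3) = 1
G (Min): min(0, -5) = -5
H (Min): min(-5, -9) = -9
E (Max): max(1, -5, -9) = 1
Root (Min): min(3, 1) = 1

1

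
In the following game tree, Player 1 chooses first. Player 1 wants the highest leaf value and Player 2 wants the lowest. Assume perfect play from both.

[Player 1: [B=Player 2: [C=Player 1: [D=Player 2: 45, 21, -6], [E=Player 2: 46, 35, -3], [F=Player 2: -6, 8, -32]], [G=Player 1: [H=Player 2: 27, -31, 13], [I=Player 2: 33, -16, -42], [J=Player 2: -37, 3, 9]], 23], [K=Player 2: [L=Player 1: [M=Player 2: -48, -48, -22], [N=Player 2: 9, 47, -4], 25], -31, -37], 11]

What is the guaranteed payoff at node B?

-31

D: min(45, 21, -6) = -6
E: min(46, 35, -3) = -3
F: min(-6, 8, -32) = -32
C: max(-6, -3, -32) = -3
H: min(27, -31, 13) = -31
I: min(33, -16, -42) = -42
J: min(-37, 3, 9) = -37
G: max(-31, -42, -37) = -31
B: min(-3, -31, 23) = -31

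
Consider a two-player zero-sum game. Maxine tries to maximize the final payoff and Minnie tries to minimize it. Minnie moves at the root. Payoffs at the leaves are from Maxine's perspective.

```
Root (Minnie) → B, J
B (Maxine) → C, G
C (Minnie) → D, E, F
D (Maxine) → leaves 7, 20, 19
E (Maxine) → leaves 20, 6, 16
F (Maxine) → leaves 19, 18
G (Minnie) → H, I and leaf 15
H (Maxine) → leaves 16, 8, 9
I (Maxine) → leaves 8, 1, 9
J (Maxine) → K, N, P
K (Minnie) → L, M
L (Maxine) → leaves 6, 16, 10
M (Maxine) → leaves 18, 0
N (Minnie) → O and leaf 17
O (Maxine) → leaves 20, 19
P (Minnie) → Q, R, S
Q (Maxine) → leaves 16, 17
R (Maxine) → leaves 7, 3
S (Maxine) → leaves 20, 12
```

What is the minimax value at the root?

D (Maxine): max(7, 20, 19) = 20
E (Maxine): max(20, 6, 16) = 20
F (Maxine): max(19, 18) = 19
C (Minnie): min(20, 20, 19) = 19
H (Maxine): max(16, 8, 9) = 16
I (Maxine): max(8, 1, 9) = 9
G (Minnie): min(16, 9, 15) = 9
B (Maxine): max(19, 9) = 19
L (Maxine): max(6, 16, 10) = 16
M (Maxine): max(18, 0) = 18
K (Minnie): min(16, 18) = 16
O (Maxine): max(20, 19) = 20
N (Minnie): min(20, 17) = 17
Q (Maxine): max(16, 17) = 17
R (Maxine): max(7, 3) = 7
S (Maxine): max(20, 12) = 20
P (Minnie): min(17, 7, 20) = 7
J (Maxine): max(16, 17, 7) = 17
Root (Minnie): min(19, 17) = 17

17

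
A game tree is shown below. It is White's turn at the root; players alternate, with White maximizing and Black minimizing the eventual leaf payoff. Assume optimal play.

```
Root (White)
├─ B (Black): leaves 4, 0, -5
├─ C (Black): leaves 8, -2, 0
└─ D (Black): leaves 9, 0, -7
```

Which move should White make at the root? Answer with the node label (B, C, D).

C

B (Black): min(4, 0, -5) = -5
C (Black): min(8, -2, 0) = -2
D (Black): min(9, 0, -7) = -7
Root (White): max(-5, -2, -7) = -2
White picks the child with the highest value: C (value -2).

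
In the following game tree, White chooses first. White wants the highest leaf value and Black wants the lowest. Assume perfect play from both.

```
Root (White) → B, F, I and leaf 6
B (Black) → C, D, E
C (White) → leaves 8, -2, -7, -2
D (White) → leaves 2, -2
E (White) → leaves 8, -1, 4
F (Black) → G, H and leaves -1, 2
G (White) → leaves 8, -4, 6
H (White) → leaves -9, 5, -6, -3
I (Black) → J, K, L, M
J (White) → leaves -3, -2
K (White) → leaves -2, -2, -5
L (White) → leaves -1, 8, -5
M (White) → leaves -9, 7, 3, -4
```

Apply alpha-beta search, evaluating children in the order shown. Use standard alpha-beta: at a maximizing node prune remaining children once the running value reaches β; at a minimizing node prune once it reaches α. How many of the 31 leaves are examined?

18

C [α=-∞,β=+∞]: v=8
D [α=-∞,β=8]: v=2
E [α=-∞,β=2]: v=8 after child 1 ≥ β → β-cutoff, skip 2
B [α=-∞,β=+∞]: v=2
G [α=2,β=+∞]: v=8
H [α=2,β=8]: v=5
F [α=2,β=+∞]: v=-1 after child 3 ≤ α → α-cutoff, skip 1
J [α=2,β=+∞]: v=-2
I [α=2,β=+∞]: v=-2 after child 1 ≤ α → α-cutoff, skip 3
Root [α=-∞,β=+∞]: v=6
Leaves evaluated: 18 of 31.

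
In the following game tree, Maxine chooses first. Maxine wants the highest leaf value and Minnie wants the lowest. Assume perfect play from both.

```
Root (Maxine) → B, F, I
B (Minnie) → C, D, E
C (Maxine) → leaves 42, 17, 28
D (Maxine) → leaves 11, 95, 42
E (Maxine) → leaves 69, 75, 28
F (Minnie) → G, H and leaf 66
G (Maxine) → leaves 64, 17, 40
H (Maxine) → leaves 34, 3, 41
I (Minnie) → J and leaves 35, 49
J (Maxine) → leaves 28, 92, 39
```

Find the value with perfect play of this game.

42

C (Maxine): max(42, 17, 28) = 42
D (Maxine): max(11, 95, 42) = 95
E (Maxine): max(69, 75, 28) = 75
B (Minnie): min(42, 95, 75) = 42
G (Maxine): max(64, 17, 40) = 64
H (Maxine): max(34, 3, 41) = 41
F (Minnie): min(64, 41, 66) = 41
J (Maxine): max(28, 92, 39) = 92
I (Minnie): min(92, 35, 49) = 35
Root (Maxine): max(42, 41, 35) = 42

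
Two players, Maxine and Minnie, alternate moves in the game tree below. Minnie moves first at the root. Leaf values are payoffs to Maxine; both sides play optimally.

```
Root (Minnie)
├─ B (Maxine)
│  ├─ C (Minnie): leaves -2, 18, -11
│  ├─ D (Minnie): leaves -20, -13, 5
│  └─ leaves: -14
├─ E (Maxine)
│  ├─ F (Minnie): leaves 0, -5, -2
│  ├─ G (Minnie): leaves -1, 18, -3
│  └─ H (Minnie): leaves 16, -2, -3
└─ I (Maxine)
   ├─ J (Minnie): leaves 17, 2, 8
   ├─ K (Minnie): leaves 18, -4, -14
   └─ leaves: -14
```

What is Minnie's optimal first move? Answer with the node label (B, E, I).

C (Minnie): min(-2, 18, -11) = -11
D (Minnie): min(-20, -13, 5) = -20
B (Maxine): max(-11, -20, -14) = -11
F (Minnie): min(0, -5, -2) = -5
G (Minnie): min(-1, 18, -3) = -3
H (Minnie): min(16, -2, -3) = -3
E (Maxine): max(-5, -3, -3) = -3
J (Minnie): min(17, 2, 8) = 2
K (Minnie): min(18, -4, -14) = -14
I (Maxine): max(2, -14, -14) = 2
Root (Minnie): min(-11, -3, 2) = -11
Minnie picks the child with the lowest value: B (value -11).

B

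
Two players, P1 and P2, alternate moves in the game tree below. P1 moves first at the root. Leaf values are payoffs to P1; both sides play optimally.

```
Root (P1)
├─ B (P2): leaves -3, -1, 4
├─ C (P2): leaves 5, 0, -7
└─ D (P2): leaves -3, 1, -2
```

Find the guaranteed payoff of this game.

B (P2): min(-3, -1, 4) = -3
C (P2): min(5, 0, -7) = -7
D (P2): min(-3, 1, -2) = -3
Root (P1): max(-3, -7, -3) = -3

-3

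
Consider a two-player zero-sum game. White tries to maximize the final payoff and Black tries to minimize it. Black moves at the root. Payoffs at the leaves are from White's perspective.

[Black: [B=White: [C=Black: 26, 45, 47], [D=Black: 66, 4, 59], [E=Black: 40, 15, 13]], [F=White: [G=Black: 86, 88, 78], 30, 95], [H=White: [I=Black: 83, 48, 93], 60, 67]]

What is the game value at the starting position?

C (Black): min(26, 45, 47) = 26
D (Black): min(66, 4, 59) = 4
E (Black): min(40, 15, 13) = 13
B (White): max(26, 4, 13) = 26
G (Black): min(86, 88, 78) = 78
F (White): max(78, 30, 95) = 95
I (Black): min(83, 48, 93) = 48
H (White): max(48, 60, 67) = 67
Root (Black): min(26, 95, 67) = 26

26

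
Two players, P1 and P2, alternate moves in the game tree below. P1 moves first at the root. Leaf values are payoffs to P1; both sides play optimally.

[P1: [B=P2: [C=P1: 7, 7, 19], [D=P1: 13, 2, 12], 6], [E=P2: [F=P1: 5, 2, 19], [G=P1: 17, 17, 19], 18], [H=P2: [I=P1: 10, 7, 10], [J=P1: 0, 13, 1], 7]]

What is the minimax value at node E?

18

F: max(5, 2, 19) = 19
G: max(17, 17, 19) = 19
E: min(19, 19, 18) = 18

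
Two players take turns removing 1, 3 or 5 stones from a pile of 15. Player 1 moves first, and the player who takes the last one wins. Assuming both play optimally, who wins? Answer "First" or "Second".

First

Compute winning (W) and losing (L) positions by backward induction:
i:   0  1  2  3  4  5  6  7  8  9 10 11 12 13 14 15
     L  W  L  W  L  W  L  W  L  W  L  W  L  W  L  W
Position 15 is W, so the first player wins.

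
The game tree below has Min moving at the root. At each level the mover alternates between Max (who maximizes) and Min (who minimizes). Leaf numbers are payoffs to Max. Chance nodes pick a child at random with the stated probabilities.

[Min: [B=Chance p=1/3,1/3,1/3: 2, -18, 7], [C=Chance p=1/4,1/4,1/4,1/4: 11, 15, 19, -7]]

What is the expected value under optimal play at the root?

-3

B (Chance): 1/3·2 + 1/3·-18 + 1/3·7 = -3
C (Chance): 1/4·11 + 1/4·15 + 1/4·19 + 1/4·-7 = 9.5
Root (Min): min(-3, 9.5) = -3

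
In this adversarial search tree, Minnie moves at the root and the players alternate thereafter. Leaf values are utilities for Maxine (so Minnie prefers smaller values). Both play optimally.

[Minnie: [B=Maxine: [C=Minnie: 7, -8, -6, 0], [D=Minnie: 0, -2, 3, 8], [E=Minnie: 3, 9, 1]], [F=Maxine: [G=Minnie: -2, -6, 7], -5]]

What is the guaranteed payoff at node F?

-5

G: min(-2, -6, 7) = -6
F: max(-6, -5) = -5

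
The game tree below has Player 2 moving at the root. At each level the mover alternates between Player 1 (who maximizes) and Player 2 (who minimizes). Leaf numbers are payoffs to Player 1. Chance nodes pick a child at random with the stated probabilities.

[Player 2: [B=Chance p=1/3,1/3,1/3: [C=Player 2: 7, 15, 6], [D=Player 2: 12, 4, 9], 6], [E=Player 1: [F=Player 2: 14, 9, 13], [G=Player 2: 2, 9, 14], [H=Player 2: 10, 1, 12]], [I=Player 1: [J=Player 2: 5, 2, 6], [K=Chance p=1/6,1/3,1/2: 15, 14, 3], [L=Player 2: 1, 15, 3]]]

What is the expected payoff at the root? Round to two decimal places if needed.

C (Player 2): min(7, 15, 6) = 6
D (Player 2): min(12, 4, 9) = 4
B (Chance): 1/3·6 + 1/3·4 + 1/3·6 = 5.33
F (Player 2): min(14, 9, 13) = 9
G (Player 2): min(2, 9, 14) = 2
H (Player 2): min(10, 1, 12) = 1
E (Player 1): max(9, 2, 1) = 9
J (Player 2): min(5, 2, 6) = 2
K (Chance): 1/6·15 + 1/3·14 + 1/2·3 = 8.67
L (Player 2): min(1, 15, 3) = 1
I (Player 1): max(2, 8.67, 1) = 8.67
Root (Player 2): min(5.33, 9, 8.67) = 5.33

5.33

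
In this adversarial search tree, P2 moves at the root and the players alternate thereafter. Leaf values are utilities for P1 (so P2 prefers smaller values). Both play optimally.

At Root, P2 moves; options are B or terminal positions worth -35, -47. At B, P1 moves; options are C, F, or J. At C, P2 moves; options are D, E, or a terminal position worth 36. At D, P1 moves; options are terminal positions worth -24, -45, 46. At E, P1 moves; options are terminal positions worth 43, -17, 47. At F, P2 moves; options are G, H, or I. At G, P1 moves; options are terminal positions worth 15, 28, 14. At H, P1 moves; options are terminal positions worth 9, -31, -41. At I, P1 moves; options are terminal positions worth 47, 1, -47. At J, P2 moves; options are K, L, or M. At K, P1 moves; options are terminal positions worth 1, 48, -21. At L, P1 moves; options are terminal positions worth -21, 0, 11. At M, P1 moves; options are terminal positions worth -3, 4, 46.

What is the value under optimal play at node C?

36

D: max(-24, -45, 46) = 46
E: max(43, -17, 47) = 47
C: min(46, 47, 36) = 36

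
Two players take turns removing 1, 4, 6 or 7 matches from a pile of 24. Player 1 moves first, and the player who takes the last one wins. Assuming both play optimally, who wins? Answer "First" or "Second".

Compute winning (W) and losing (L) positions by backward induction:
i:   0  1  2  3  4  5  6  7  8  9 10 11 12 13 14 15 16 17 18 19 20 21 22 23 24
     L  W  L  W  W  L  W  W  W  W  L  W  W  L  W  L  W  W  L  W  W  W  W  L  W
Position 24 is W, so the first player wins.

First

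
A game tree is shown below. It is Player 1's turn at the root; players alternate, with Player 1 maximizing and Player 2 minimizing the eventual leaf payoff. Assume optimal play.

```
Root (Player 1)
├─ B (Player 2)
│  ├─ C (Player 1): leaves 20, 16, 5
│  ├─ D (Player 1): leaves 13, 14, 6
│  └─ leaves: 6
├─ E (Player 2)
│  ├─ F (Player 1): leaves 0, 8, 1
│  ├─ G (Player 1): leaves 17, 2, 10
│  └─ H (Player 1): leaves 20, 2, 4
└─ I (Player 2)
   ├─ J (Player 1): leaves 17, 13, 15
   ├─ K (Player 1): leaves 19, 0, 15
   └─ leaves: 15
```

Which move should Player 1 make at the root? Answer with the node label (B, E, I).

C (Player 1): max(20, 16, 5) = 20
D (Player 1): max(13, 14, 6) = 14
B (Player 2): min(20, 14, 6) = 6
F (Player 1): max(0, 8, 1) = 8
G (Player 1): max(17, 2, 10) = 17
H (Player 1): max(20, 2, 4) = 20
E (Player 2): min(8, 17, 20) = 8
J (Player 1): max(17, 13, 15) = 17
K (Player 1): max(19, 0, 15) = 19
I (Player 2): min(17, 19, 15) = 15
Root (Player 1): max(6, 8, 15) = 15
Player 1 picks the child with the highest value: I (value 15).

I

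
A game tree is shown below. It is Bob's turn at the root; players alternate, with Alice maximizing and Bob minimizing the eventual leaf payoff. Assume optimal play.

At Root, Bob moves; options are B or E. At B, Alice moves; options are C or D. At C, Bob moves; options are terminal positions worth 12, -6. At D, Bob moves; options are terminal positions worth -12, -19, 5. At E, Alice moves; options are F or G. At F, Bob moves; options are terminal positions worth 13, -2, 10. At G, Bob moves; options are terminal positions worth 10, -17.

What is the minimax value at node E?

-2

F: min(13, -2, 10) = -2
G: min(10, -17) = -17
E: max(-2, -17) = -2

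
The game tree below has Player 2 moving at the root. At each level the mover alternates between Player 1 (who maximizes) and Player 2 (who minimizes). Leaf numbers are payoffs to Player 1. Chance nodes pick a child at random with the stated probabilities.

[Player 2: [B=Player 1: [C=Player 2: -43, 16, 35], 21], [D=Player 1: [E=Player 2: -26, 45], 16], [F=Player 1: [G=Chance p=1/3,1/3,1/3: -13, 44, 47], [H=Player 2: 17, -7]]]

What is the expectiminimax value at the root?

C (Player 2): min(-43, 16, 35) = -43
B (Player 1): max(-43, 21) = 21
E (Player 2): min(-26, 45) = -26
D (Player 1): max(-26, 16) = 16
G (Chance): 1/3·-13 + 1/3·44 + 1/3·47 = 26
H (Player 2): min(17, -7) = -7
F (Player 1): max(26, -7) = 26
Root (Player 2): min(21, 16, 26) = 16

16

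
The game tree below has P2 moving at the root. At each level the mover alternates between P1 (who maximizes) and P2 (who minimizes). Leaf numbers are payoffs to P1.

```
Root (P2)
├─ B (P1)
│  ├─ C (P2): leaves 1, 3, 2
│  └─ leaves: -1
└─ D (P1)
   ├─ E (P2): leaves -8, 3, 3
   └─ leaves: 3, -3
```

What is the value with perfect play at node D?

3

E: min(-8, 3, 3) = -8
D: max(-8, 3, -3) = 3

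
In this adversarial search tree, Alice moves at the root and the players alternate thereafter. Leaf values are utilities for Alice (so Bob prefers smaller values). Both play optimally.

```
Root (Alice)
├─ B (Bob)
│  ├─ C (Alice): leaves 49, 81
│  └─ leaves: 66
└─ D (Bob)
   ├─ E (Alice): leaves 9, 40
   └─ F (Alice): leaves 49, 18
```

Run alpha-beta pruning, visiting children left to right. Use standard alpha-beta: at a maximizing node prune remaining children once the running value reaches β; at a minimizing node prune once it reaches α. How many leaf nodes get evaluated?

5

C [α=-∞,β=+∞]: v=81
B [α=-∞,β=+∞]: v=66
E [α=66,β=+∞]: v=40
D [α=66,β=+∞]: v=40 after child 1 ≤ α → α-cutoff, skip 1
Root [α=-∞,β=+∞]: v=66
Leaves evaluated: 5 of 7.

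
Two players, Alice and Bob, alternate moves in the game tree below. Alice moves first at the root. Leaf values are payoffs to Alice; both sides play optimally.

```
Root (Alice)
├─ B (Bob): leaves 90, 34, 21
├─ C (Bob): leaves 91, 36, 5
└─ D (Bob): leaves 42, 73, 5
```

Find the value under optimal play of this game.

21

B (Bob): min(90, 34, 21) = 21
C (Bob): min(91, 36, 5) = 5
D (Bob): min(42, 73, 5) = 5
Root (Alice): max(21, 5, 5) = 21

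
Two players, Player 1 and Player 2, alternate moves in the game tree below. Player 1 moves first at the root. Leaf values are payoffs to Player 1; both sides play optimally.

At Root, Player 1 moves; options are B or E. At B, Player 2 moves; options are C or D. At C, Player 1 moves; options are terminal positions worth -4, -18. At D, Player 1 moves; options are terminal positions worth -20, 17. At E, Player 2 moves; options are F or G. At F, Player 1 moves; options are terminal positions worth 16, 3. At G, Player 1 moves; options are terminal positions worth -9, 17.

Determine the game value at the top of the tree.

C (Player 1): max(-4, -18) = -4
D (Player 1): max(-20, 17) = 17
B (Player 2): min(-4, 17) = -4
F (Player 1): max(16, 3) = 16
G (Player 1): max(-9, 17) = 17
E (Player 2): min(16, 17) = 16
Root (Player 1): max(-4, 16) = 16

16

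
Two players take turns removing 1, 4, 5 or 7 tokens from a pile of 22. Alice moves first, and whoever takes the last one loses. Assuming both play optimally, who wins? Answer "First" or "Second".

Positions where the player to move wins (W) vs loses (L):
i:   0  1  2  3  4  5  6  7  8  9 10 11 12 13 14 15 16 17 18 19 20 21 22
     W  L  W  L  W  W  W  W  W  L  W  L  W  W  W  W  W  L  W  L  W  W  W
Position 22 is W, so the first player wins.

First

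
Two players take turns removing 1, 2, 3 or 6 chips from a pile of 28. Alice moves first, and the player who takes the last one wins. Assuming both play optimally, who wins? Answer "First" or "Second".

W/L table (W = player to move can force a win):
i:   0  1  2  3  4  5  6  7  8  9 10 11 12 13 14 15 16 17 18 19 20 21 22 23 24 25 26 27 28
     L  W  W  W  L  W  W  W  L  W  W  W  L  W  W  W  L  W  W  W  L  W  W  W  L  W  W  W  L
Position 28 is L, so the second player wins.

Second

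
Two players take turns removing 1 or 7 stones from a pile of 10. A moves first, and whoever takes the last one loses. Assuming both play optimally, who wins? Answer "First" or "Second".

i:   0  1  2  3  4  5  6  7  8  9 10
     W  L  W  L  W  L  W  L  W  L  W
Position 10 is W, so the first player wins.

First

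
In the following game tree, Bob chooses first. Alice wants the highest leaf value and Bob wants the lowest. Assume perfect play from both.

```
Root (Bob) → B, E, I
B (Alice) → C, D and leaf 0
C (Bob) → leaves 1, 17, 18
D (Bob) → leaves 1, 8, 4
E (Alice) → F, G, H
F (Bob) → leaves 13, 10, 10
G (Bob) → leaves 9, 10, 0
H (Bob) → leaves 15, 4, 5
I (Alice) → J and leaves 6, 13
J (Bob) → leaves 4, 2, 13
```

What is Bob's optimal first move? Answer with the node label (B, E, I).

B

C (Bob): min(1, 17, 18) = 1
D (Bob): min(1, 8, 4) = 1
B (Alice): max(1, 1, 0) = 1
F (Bob): min(13, 10, 10) = 10
G (Bob): min(9, 10, 0) = 0
H (Bob): min(15, 4, 5) = 4
E (Alice): max(10, 0, 4) = 10
J (Bob): min(4, 2, 13) = 2
I (Alice): max(2, 6, 13) = 13
Root (Bob): min(1, 10, 13) = 1
Bob picks the child with the lowest value: B (value 1).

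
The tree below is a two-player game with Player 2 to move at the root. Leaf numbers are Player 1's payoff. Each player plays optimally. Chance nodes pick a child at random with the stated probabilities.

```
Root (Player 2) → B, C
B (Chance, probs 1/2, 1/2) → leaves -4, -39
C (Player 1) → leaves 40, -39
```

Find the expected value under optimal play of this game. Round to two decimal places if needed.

B (Chance): 1/2·-4 + 1/2·-39 = -21.5
C (Player 1): max(40, -39) = 40
Root (Player 2): min(-21.5, 40) = -21.5

-21.5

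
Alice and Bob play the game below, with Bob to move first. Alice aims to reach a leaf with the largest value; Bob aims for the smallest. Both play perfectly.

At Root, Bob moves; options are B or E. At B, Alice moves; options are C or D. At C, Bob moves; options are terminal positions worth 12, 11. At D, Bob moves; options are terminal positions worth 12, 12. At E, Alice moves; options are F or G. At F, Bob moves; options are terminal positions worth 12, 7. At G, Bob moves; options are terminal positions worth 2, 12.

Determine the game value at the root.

7

C (Bob): min(12, 11) = 11
D (Bob): min(12, 12) = 12
B (Alice): max(11, 12) = 12
F (Bob): min(12, 7) = 7
G (Bob): min(2, 12) = 2
E (Alice): max(7, 2) = 7
Root (Bob): min(12, 7) = 7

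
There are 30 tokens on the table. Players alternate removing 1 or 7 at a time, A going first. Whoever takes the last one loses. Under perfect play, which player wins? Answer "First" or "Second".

First

Compute winning (W) and losing (L) positions by backward induction:
i:   0  1  2  3  4  5  6  7  8  9 10 11 12 13 14 15 16 17 18 19 20 21 22 23 24 25 26 27 28 29 30
     W  L  W  L  W  L  W  L  W  L  W  L  W  L  W  L  W  L  W  L  W  L  W  L  W  L  W  L  W  L  W
Position 30 is W, so the first player wins.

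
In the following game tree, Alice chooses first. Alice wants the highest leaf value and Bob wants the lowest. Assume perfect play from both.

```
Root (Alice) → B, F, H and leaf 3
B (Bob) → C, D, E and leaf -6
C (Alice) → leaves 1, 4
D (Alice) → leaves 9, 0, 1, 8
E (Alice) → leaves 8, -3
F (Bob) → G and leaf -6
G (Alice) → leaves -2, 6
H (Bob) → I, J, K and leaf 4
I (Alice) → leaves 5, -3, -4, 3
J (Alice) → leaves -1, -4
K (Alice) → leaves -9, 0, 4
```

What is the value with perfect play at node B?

-6

C: max(1, 4) = 4
D: max(9, 0, 1, 8) = 9
E: max(8, -3) = 8
B: min(4, 9, 8, -6) = -6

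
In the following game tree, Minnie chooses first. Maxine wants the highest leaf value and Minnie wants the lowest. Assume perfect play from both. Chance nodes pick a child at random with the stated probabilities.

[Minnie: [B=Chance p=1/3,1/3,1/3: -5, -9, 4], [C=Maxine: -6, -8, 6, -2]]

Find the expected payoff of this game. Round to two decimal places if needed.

B (Chance): 1/3·-5 + 1/3·-9 + 1/3·4 = -3.33
C (Maxine): max(-6, -8, 6, -2) = 6
Root (Minnie): min(-3.33, 6) = -3.33

-3.33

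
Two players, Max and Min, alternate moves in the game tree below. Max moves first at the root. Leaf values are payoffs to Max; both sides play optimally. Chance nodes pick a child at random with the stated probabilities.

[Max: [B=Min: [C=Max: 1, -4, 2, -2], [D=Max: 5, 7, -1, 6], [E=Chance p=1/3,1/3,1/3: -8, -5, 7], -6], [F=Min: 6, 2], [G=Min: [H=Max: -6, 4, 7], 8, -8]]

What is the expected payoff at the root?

2

C (Max): max(1, -4, 2, -2) = 2
D (Max): max(5, 7, -1, 6) = 7
E (Chance): 1/3·-8 + 1/3·-5 + 1/3·7 = -2
B (Min): min(2, 7, -2, -6) = -6
F (Min): min(6, 2) = 2
H (Max): max(-6, 4, 7) = 7
G (Min): min(7, 8, -8) = -8
Root (Max): max(-6, 2, -8) = 2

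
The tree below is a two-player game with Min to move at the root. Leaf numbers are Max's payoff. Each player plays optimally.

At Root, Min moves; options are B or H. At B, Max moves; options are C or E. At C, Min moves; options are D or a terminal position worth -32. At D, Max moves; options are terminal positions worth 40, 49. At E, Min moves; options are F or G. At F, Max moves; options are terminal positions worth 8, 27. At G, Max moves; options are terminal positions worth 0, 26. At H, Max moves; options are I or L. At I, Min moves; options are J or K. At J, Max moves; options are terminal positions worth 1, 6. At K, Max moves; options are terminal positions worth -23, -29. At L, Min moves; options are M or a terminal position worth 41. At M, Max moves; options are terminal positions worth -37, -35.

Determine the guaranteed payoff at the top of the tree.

D (Max): max(40, 49) = 49
C (Min): min(49, -32) = -32
F (Max): max(8, 27) = 27
G (Max): max(0, 26) = 26
E (Min): min(27, 26) = 26
B (Max): max(-32, 26) = 26
J (Max): max(1, 6) = 6
K (Max): max(-23, -29) = -23
I (Min): min(6, -23) = -23
M (Max): max(-37, -35) = -35
L (Min): min(-35, 41) = -35
H (Max): max(-23, -35) = -23
Root (Min): min(26, -23) = -23

-23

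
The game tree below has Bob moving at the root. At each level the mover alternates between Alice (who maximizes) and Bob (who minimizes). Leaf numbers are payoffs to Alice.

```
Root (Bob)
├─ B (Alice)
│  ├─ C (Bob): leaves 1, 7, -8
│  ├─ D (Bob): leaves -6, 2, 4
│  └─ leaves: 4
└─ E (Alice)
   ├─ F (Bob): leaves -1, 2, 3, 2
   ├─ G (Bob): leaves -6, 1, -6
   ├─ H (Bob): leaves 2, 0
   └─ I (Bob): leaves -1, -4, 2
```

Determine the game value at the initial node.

0

C (Bob): min(1, 7, -8) = -8
D (Bob): min(-6, 2, 4) = -6
B (Alice): max(-8, -6, 4) = 4
F (Bob): min(-1, 2, 3, 2) = -1
G (Bob): min(-6, 1, -6) = -6
H (Bob): min(2, 0) = 0
I (Bob): min(-1, -4, 2) = -4
E (Alice): max(-1, -6, 0, -4) = 0
Root (Bob): min(4, 0) = 0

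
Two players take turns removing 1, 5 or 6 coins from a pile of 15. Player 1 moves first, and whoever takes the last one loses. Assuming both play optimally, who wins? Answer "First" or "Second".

W/L table (W = player to move can force a win):
i:   0  1  2  3  4  5  6  7  8  9 10 11 12 13 14 15
     W  L  W  L  W  L  W  W  W  W  W  W  L  W  L  W
Position 15 is W, so the first player wins.

First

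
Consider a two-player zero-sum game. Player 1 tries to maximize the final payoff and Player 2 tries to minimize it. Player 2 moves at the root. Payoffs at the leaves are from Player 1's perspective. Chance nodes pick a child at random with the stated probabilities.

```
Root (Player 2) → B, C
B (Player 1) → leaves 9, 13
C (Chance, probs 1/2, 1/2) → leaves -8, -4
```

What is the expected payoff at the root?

-6

B (Player 1): max(9, 13) = 13
C (Chance): 1/2·-8 + 1/2·-4 = -6
Root (Player 2): min(13, -6) = -6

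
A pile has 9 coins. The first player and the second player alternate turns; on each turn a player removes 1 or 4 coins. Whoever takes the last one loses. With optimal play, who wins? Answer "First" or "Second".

First

Compute winning (W) and losing (L) positions by backward induction:
i:   0  1  2  3  4  5  6  7  8  9
     W  L  W  L  W  W  L  W  L  W
Position 9 is W, so the first player wins.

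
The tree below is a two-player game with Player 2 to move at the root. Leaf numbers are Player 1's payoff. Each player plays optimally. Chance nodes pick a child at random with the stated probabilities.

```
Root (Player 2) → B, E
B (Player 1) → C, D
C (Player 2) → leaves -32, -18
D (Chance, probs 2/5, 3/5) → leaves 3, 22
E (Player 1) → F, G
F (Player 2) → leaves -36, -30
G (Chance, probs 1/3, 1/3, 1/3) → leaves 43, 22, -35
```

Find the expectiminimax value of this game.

10

C (Player 2): min(-32, -18) = -32
D (Chance): 2/5·3 + 3/5·22 = 14.4
B (Player 1): max(-32, 14.4) = 14.4
F (Player 2): min(-36, -30) = -36
G (Chance): 1/3·43 + 1/3·22 + 1/3·-35 = 10
E (Player 1): max(-36, 10) = 10
Root (Player 2): min(14.4, 10) = 10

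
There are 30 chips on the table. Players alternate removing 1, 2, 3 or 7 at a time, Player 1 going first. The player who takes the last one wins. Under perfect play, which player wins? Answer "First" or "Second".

Mark each pile size as W (mover wins) or L (mover loses):
i:   0  1  2  3  4  5  6  7  8  9 10 11 12 13 14 15 16 17 18 19 20 21 22 23 24 25 26 27 28 29 30
     L  W  W  W  L  W  W  W  L  W  W  W  L  W  W  W  L  W  W  W  L  W  W  W  L  W  W  W  L  W  W
Position 30 is W, so the first player wins.

First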